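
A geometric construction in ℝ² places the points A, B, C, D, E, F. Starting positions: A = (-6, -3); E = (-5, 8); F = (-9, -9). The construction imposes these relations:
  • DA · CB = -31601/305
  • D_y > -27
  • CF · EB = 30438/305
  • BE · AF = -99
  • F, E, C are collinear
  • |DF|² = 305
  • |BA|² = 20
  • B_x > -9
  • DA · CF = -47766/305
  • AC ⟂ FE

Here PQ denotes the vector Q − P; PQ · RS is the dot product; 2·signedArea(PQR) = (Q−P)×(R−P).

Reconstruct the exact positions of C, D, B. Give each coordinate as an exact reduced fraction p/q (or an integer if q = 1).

B = (-8, -7)
C = (-2289/305, -807/305)
D = (-13, -26)

1. C_x = -2289/305  [F, E, C are collinear ∩ AC ⟂ FE]
2. C_y = -807/305  [F, E, C are collinear ∩ AC ⟂ FE]
   → C = (-2289/305, -807/305)
3. D_x = -13  [line 456/305·x + 1938/305·y + 56316/305 = 0 ∩ |DF|² = 305]
4. D_y = -26  [line 456/305·x + 1938/305·y + 56316/305 = 0 ∩ |DF|² = 305]
   → D = (-13, -26)
5. B_x = -8  [DA · CB = -31601/305 ∩ BE · AF = -99]
6. B_y = -7  [DA · CB = -31601/305 ∩ BE · AF = -99]
   → B = (-8, -7)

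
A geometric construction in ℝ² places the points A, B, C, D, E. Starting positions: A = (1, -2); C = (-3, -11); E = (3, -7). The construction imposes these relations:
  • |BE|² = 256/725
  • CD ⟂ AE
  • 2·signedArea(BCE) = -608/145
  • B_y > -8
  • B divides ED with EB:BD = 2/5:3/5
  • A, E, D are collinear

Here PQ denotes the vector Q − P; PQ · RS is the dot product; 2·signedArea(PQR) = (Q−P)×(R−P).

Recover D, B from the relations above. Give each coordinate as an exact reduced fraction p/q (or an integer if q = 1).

1. D_x = 103/29  [A, E, D are collinear ∩ CD ⟂ AE]
2. D_y = -243/29  [A, E, D are collinear ∩ CD ⟂ AE]
   → D = (103/29, -243/29)
3. B_x = 467/145  [B divides ED with EB:BD = 2/5:3/5]
4. B_y = -219/29  [B divides ED with EB:BD = 2/5:3/5]
   → B = (467/145, -219/29)

B = (467/145, -219/29)
D = (103/29, -243/29)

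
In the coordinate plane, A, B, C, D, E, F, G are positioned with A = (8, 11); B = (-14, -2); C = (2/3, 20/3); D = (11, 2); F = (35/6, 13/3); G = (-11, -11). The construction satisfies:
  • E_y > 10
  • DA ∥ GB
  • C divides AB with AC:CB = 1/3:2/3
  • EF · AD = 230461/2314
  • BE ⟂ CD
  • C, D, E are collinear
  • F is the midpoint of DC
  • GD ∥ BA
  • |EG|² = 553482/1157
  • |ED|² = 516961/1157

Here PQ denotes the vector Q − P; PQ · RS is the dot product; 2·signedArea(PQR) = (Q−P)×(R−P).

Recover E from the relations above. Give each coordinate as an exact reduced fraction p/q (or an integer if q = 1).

E = (-9562/1157, 12380/1157)

1. E_x = -9562/1157  [C, D, E are collinear ∩ BE ⟂ CD]
2. E_y = 12380/1157  [C, D, E are collinear ∩ BE ⟂ CD]
   → E = (-9562/1157, 12380/1157)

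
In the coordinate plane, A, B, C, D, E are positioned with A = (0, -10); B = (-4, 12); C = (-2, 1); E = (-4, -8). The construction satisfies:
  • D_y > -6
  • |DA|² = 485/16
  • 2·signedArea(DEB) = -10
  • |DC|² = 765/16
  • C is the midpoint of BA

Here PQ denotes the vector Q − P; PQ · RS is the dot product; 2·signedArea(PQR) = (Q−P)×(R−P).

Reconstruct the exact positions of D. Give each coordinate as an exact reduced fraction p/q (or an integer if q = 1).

1. D_x = -7/2  [2·signedArea(DEB) = -10]
2. D_y = -23/4  [|DA|² = 485/16]
   → D = (-7/2, -23/4)

D = (-7/2, -23/4)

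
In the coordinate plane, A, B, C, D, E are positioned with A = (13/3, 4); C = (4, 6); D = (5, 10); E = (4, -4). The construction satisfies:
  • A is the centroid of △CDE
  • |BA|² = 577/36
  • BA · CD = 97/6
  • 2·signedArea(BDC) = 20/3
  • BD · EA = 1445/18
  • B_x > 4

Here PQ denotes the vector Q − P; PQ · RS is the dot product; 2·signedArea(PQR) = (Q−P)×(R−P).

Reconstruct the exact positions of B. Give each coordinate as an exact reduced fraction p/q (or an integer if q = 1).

1. B_x = 25/6  [BD · EA = 1445/18 ∩ BA · CD = 97/6]
2. B_y = 0  [BD · EA = 1445/18 ∩ BA · CD = 97/6]
   → B = (25/6, 0)

B = (25/6, 0)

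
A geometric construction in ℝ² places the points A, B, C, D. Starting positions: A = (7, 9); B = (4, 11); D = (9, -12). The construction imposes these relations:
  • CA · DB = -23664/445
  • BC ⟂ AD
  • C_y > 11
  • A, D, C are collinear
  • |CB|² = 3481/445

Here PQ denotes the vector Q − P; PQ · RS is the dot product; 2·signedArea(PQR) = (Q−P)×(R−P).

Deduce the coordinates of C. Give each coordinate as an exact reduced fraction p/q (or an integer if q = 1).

C = (3019/445, 5013/445)

1. C_x = 3019/445  [A, D, C are collinear ∩ BC ⟂ AD]
2. C_y = 5013/445  [A, D, C are collinear ∩ BC ⟂ AD]
   → C = (3019/445, 5013/445)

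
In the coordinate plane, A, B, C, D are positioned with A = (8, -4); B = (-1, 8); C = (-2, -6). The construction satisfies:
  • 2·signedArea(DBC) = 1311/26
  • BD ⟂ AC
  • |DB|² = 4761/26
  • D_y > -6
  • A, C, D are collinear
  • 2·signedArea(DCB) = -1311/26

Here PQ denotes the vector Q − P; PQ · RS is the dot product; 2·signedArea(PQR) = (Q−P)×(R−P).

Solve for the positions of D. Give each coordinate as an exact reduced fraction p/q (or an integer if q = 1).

1. D_x = 43/26  [A, C, D are collinear ∩ BD ⟂ AC]
2. D_y = -137/26  [A, C, D are collinear ∩ BD ⟂ AC]
   → D = (43/26, -137/26)

D = (43/26, -137/26)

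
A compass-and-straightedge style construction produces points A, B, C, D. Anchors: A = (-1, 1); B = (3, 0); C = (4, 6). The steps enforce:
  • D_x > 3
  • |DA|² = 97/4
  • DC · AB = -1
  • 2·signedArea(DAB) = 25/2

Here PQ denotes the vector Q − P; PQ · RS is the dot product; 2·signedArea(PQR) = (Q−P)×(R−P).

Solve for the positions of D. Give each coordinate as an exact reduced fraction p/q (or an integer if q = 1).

1. D_x = 7/2  [2·signedArea(DAB) = 25/2 ∩ DC · AB = -1]
2. D_y = 3  [2·signedArea(DAB) = 25/2 ∩ DC · AB = -1]
   → D = (7/2, 3)

D = (7/2, 3)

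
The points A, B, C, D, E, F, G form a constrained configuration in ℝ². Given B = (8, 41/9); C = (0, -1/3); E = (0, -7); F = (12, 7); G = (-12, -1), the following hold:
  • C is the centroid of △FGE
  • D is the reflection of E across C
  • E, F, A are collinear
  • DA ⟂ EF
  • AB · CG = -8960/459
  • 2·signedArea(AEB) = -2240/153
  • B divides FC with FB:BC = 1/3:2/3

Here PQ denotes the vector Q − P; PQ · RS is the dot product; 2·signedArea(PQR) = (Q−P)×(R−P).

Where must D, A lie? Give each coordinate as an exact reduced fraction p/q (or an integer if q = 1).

1. D_x = 0  [D is the reflection of E across C]
2. D_y = 19/3  [D is the reflection of E across C]
   → D = (0, 19/3)
3. A_x = 112/17  [E, F, A are collinear ∩ DA ⟂ EF]
4. A_y = 35/51  [E, F, A are collinear ∩ DA ⟂ EF]
   → A = (112/17, 35/51)

A = (112/17, 35/51)
D = (0, 19/3)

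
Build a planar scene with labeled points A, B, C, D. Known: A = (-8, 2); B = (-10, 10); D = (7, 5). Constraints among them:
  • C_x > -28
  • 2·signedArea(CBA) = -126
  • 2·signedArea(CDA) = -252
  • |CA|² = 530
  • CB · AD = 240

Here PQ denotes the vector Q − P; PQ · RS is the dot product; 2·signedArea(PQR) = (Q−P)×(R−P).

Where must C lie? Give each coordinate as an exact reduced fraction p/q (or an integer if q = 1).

1. C_x = -27  [2·signedArea(CBA) = -126 ∩ 2·signedArea(CDA) = -252]
2. C_y = 15  [2·signedArea(CBA) = -126 ∩ 2·signedArea(CDA) = -252]
   → C = (-27, 15)

C = (-27, 15)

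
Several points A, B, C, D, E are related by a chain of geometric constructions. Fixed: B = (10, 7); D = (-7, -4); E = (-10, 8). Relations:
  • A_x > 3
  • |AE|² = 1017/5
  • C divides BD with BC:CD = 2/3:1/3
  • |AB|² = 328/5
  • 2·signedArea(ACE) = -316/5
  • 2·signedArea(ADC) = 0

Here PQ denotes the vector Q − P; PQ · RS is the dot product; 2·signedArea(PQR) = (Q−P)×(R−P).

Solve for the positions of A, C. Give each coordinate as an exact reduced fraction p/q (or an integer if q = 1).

1. C_x = -4/3  [C divides BD with BC:CD = 2/3:1/3]
2. C_y = -1/3  [C divides BD with BC:CD = 2/3:1/3]
   → C = (-4/3, -1/3)
3. A_x = 16/5  [2·signedArea(ADC) = 0 ∩ 2·signedArea(ACE) = -316/5]
4. A_y = 13/5  [2·signedArea(ADC) = 0 ∩ 2·signedArea(ACE) = -316/5]
   → A = (16/5, 13/5)

A = (16/5, 13/5)
C = (-4/3, -1/3)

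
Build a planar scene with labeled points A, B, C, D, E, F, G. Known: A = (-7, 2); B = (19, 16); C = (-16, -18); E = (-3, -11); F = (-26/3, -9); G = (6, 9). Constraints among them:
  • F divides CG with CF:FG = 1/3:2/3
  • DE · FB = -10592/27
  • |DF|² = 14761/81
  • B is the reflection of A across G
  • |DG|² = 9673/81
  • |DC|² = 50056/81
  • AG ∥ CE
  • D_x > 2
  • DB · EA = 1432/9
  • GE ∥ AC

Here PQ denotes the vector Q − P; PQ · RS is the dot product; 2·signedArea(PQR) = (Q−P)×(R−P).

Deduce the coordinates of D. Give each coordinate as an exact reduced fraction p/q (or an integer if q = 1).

1. D_x = 22/9  [DB · EA = 1432/9 ∩ DE · FB = -10592/27]
2. D_y = -4/3  [DB · EA = 1432/9 ∩ DE · FB = -10592/27]
   → D = (22/9, -4/3)

D = (22/9, -4/3)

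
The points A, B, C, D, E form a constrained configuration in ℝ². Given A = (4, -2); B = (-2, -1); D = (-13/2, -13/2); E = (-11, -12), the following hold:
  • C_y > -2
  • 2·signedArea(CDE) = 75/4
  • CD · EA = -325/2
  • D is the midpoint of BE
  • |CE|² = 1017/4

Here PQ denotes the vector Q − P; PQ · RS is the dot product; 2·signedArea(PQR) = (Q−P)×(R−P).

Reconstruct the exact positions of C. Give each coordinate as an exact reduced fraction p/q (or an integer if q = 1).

1. C_x = 1  [CD · EA = -325/2 ∩ 2·signedArea(CDE) = 75/4]
2. C_y = -3/2  [CD · EA = -325/2 ∩ 2·signedArea(CDE) = 75/4]
   → C = (1, -3/2)

C = (1, -3/2)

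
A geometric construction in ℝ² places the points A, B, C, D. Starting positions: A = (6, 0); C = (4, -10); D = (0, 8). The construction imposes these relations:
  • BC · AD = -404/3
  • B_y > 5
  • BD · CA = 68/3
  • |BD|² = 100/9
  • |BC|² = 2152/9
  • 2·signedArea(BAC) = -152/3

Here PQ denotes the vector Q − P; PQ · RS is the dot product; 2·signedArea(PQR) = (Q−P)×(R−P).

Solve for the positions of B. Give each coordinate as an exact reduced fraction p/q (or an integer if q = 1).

B = (2, 16/3)

1. B_x = 2  [BC · AD = -404/3 ∩ BD · CA = 68/3]
2. B_y = 16/3  [BC · AD = -404/3 ∩ BD · CA = 68/3]
   → B = (2, 16/3)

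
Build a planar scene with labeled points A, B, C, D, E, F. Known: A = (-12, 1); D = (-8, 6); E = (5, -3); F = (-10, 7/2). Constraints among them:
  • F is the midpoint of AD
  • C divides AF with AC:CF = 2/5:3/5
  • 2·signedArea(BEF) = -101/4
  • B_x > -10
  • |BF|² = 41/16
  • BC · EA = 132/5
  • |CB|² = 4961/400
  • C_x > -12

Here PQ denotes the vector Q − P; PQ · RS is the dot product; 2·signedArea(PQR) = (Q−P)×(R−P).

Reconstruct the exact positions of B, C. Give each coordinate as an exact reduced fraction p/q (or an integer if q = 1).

B = (-9, 19/4)
C = (-56/5, 2)

1. C_x = -56/5  [C divides AF with AC:CF = 2/5:3/5]
2. C_y = 2  [C divides AF with AC:CF = 2/5:3/5]
   → C = (-56/5, 2)
3. B_x = -9  [2·signedArea(BEF) = -101/4 ∩ BC · EA = 132/5]
4. B_y = 19/4  [2·signedArea(BEF) = -101/4 ∩ BC · EA = 132/5]
   → B = (-9, 19/4)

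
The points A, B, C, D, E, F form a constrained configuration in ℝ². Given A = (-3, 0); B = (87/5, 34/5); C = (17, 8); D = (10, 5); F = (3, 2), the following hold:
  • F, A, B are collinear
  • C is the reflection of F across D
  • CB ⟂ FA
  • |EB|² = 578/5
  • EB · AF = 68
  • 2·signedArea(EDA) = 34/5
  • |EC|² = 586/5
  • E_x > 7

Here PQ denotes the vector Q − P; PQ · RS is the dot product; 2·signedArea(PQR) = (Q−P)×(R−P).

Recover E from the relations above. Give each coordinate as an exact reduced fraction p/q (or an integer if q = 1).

E = (36/5, 17/5)

1. E_x = 36/5  [EB · AF = 68 ∩ 2·signedArea(EDA) = 34/5]
2. E_y = 17/5  [EB · AF = 68 ∩ 2·signedArea(EDA) = 34/5]
   → E = (36/5, 17/5)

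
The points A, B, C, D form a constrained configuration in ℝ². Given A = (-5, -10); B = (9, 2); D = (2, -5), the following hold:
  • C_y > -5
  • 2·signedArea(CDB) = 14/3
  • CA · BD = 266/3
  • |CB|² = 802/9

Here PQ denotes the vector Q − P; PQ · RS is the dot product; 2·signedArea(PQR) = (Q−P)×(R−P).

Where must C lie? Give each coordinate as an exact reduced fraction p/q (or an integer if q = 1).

C = (2, -13/3)

1. C_x = 2  [CA · BD = 266/3 ∩ 2·signedArea(CDB) = 14/3]
2. C_y = -13/3  [CA · BD = 266/3 ∩ 2·signedArea(CDB) = 14/3]
   → C = (2, -13/3)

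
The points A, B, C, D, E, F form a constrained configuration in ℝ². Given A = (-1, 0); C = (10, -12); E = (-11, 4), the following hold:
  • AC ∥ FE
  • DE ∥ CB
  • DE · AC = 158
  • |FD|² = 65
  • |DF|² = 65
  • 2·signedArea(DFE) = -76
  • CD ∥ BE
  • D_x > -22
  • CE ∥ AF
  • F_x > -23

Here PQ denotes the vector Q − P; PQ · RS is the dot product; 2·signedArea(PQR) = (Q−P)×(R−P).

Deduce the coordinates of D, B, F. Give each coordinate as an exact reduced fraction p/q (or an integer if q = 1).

B = (20, -16)
D = (-21, 8)
F = (-22, 16)

1. F_x = -22  [AC ∥ FE ∩ CE ∥ AF]
2. F_y = 16  [AC ∥ FE ∩ CE ∥ AF]
   → F = (-22, 16)
3. D_x = -21  [2·signedArea(DFE) = -76 ∩ DE · AC = 158]
4. D_y = 8  [2·signedArea(DFE) = -76 ∩ DE · AC = 158]
   → D = (-21, 8)
5. B_x = 20  [CD ∥ BE ∩ DE ∥ CB]
6. B_y = -16  [CD ∥ BE ∩ DE ∥ CB]
   → B = (20, -16)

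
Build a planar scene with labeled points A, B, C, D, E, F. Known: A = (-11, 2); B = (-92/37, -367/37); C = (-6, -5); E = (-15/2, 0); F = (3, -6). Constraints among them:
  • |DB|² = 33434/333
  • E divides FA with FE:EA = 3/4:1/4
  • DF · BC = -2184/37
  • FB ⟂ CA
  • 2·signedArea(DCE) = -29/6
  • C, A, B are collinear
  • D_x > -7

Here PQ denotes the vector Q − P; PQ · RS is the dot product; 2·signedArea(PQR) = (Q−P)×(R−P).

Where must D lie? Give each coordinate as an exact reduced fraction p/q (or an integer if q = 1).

D = (-19/3, -2/3)

1. D_x = -19/3  [2·signedArea(DCE) = -29/6 ∩ DF · BC = -2184/37]
2. D_y = -2/3  [2·signedArea(DCE) = -29/6 ∩ DF · BC = -2184/37]
   → D = (-19/3, -2/3)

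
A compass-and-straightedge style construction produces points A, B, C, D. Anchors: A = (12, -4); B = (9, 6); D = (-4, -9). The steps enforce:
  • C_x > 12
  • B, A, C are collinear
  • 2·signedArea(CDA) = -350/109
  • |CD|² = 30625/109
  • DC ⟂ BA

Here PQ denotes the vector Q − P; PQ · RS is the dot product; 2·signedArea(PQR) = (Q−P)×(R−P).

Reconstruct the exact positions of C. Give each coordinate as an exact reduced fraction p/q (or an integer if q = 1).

C = (1314/109, -456/109)

1. C_x = 1314/109  [B, A, C are collinear ∩ DC ⟂ BA]
2. C_y = -456/109  [B, A, C are collinear ∩ DC ⟂ BA]
   → C = (1314/109, -456/109)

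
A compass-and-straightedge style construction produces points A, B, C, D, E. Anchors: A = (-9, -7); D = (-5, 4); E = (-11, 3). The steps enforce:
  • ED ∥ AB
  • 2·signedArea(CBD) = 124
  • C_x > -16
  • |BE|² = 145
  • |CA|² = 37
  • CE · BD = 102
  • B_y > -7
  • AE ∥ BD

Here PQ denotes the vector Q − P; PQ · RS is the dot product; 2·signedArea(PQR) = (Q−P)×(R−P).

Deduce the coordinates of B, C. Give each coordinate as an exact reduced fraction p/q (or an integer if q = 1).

B = (-3, -6)
C = (-15, -8)

1. B_x = -3  [AE ∥ BD ∩ ED ∥ AB]
2. B_y = -6  [AE ∥ BD ∩ ED ∥ AB]
   → B = (-3, -6)
3. C_x = -15  [2·signedArea(CBD) = 124 ∩ CE · BD = 102]
4. C_y = -8  [2·signedArea(CBD) = 124 ∩ CE · BD = 102]
   → C = (-15, -8)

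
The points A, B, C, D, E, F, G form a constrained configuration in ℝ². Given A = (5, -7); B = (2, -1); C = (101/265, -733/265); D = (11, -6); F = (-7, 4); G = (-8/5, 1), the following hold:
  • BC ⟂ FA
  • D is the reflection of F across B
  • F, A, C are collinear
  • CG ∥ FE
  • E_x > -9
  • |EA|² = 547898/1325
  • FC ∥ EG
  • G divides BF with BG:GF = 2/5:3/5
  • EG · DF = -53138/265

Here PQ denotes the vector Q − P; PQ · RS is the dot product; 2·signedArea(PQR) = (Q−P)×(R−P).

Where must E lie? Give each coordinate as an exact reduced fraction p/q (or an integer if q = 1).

E = (-476/53, 2058/265)

1. E_x = -476/53  [FC ∥ EG ∩ CG ∥ FE]
2. E_y = 2058/265  [FC ∥ EG ∩ CG ∥ FE]
   → E = (-476/53, 2058/265)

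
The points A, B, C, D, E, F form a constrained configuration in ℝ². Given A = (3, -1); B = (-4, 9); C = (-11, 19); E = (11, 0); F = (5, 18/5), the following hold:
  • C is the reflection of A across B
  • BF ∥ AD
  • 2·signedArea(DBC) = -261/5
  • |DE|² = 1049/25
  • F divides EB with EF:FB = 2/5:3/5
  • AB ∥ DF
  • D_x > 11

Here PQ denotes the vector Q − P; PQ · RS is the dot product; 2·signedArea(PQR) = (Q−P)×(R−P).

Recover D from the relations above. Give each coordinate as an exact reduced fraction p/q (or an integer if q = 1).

D = (12, -32/5)

1. D_x = 12  [AB ∥ DF ∩ BF ∥ AD]
2. D_y = -32/5  [AB ∥ DF ∩ BF ∥ AD]
   → D = (12, -32/5)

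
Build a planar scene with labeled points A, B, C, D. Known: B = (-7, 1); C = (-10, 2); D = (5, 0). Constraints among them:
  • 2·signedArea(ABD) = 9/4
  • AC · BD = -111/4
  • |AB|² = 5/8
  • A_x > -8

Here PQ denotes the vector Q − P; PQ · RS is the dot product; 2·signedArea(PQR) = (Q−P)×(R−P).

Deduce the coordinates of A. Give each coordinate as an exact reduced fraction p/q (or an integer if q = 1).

A = (-31/4, 5/4)

1. A_x = -31/4  [AC · BD = -111/4 ∩ 2·signedArea(ABD) = 9/4]
2. A_y = 5/4  [AC · BD = -111/4 ∩ 2·signedArea(ABD) = 9/4]
   → A = (-31/4, 5/4)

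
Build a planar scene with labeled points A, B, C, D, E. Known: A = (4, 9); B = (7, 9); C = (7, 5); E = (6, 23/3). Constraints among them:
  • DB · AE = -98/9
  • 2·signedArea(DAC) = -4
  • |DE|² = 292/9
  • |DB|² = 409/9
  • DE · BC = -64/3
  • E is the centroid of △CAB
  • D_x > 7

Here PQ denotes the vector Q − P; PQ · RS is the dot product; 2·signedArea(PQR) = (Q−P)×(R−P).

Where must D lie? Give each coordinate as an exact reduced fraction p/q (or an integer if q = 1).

D = (8, 7/3)

1. D_x = 8  [2·signedArea(DAC) = -4 ∩ DB · AE = -98/9]
2. D_y = 7/3  [2·signedArea(DAC) = -4 ∩ DB · AE = -98/9]
   → D = (8, 7/3)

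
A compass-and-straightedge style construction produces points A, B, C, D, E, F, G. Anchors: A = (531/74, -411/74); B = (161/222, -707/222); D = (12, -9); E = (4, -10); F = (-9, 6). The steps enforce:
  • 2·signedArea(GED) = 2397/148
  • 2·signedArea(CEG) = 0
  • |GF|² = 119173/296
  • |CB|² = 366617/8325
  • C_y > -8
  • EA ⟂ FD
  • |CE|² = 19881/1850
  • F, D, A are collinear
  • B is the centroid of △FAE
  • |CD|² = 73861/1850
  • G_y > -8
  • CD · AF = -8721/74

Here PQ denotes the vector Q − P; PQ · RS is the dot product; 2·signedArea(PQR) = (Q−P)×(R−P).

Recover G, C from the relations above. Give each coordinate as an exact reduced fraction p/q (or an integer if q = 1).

1. G_x = 827/148  [line -1·x + 8·y + 10035/148 = 0 ∩ |GF|² = 119173/296]
2. G_y = -1151/148  [line -1·x + 8·y + 10035/148 = 0 ∩ |GF|² = 119173/296]
   → G = (827/148, -1151/148)
3. C_x = 437/74  [line -329/148·x + 235/148·y + 1833/74 = 0 ∩ |CE|² = 19881/1850]
4. C_y = -2713/370  [line -329/148·x + 235/148·y + 1833/74 = 0 ∩ |CE|² = 19881/1850]
   → C = (437/74, -2713/370)

C = (437/74, -2713/370)
G = (827/148, -1151/148)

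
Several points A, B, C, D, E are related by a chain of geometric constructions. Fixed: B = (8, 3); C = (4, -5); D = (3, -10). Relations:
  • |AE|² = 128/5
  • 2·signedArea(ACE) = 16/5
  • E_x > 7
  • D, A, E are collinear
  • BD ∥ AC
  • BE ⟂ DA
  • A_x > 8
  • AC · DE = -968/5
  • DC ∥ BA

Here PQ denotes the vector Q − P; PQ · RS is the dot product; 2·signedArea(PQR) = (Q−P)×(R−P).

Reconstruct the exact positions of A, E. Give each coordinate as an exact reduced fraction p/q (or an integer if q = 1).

A = (9, 8)
E = (37/5, 16/5)

1. A_x = 9  [BD ∥ AC ∩ DC ∥ BA]
2. A_y = 8  [BD ∥ AC ∩ DC ∥ BA]
   → A = (9, 8)
3. E_x = 37/5  [D, A, E are collinear ∩ BE ⟂ DA]
4. E_y = 16/5  [D, A, E are collinear ∩ BE ⟂ DA]
   → E = (37/5, 16/5)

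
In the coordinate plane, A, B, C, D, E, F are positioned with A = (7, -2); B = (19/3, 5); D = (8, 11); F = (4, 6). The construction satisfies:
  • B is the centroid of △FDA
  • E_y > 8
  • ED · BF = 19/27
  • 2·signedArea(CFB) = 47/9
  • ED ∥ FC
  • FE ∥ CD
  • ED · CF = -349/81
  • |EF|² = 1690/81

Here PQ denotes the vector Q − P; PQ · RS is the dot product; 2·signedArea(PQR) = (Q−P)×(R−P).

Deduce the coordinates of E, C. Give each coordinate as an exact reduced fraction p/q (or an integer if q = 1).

1. E_x = 67/9  [line 7/3·x + -1·y + -226/27 = 0 ∩ |EF|² = 1690/81]
2. E_y = 9  [line 7/3·x + -1·y + -226/27 = 0 ∩ |EF|² = 1690/81]
   → E = (67/9, 9)
3. C_x = 41/9  [FE ∥ CD ∩ ED ∥ FC]
4. C_y = 8  [FE ∥ CD ∩ ED ∥ FC]
   → C = (41/9, 8)

C = (41/9, 8)
E = (67/9, 9)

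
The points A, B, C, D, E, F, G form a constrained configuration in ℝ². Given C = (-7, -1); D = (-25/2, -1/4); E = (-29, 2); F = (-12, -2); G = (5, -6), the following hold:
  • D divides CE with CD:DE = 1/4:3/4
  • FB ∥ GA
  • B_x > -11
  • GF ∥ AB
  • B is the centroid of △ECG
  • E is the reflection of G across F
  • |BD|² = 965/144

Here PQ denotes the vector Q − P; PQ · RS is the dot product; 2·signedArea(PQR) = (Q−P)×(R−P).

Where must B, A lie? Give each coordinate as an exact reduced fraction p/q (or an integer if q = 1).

1. B_x = -31/3  [B is the centroid of △ECG]
2. B_y = -5/3  [B is the centroid of △ECG]
   → B = (-31/3, -5/3)
3. A_x = 20/3  [GF ∥ AB ∩ FB ∥ GA]
4. A_y = -17/3  [GF ∥ AB ∩ FB ∥ GA]
   → A = (20/3, -17/3)

A = (20/3, -17/3)
B = (-31/3, -5/3)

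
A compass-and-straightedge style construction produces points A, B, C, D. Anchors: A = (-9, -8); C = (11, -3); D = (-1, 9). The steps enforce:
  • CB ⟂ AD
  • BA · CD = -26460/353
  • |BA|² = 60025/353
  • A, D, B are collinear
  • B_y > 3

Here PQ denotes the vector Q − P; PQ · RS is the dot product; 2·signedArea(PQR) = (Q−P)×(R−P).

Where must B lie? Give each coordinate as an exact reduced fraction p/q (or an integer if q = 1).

1. B_x = -1217/353  [A, D, B are collinear ∩ CB ⟂ AD]
2. B_y = 1341/353  [A, D, B are collinear ∩ CB ⟂ AD]
   → B = (-1217/353, 1341/353)

B = (-1217/353, 1341/353)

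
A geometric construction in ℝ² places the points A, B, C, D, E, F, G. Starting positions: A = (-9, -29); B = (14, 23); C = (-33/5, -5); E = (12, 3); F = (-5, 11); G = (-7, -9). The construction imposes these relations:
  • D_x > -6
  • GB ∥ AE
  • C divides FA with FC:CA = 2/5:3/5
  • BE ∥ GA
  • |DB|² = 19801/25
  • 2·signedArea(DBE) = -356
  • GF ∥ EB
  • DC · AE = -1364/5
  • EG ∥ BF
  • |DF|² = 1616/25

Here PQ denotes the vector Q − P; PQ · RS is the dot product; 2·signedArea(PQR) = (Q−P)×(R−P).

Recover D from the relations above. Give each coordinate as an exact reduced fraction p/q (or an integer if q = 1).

D = (-29/5, 3)

1. D_x = -29/5  [2·signedArea(DBE) = -356 ∩ DC · AE = -1364/5]
2. D_y = 3  [2·signedArea(DBE) = -356 ∩ DC · AE = -1364/5]
   → D = (-29/5, 3)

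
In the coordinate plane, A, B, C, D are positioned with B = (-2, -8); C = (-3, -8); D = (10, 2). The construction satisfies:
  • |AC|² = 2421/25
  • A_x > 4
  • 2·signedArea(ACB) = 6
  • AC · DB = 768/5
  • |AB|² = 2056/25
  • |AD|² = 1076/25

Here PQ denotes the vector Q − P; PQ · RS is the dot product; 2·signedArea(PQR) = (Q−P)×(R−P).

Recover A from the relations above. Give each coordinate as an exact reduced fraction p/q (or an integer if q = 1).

A = (24/5, -2)

1. A_x = 24/5  [AC · DB = 768/5 ∩ 2·signedArea(ACB) = 6]
2. A_y = -2  [AC · DB = 768/5 ∩ 2·signedArea(ACB) = 6]
   → A = (24/5, -2)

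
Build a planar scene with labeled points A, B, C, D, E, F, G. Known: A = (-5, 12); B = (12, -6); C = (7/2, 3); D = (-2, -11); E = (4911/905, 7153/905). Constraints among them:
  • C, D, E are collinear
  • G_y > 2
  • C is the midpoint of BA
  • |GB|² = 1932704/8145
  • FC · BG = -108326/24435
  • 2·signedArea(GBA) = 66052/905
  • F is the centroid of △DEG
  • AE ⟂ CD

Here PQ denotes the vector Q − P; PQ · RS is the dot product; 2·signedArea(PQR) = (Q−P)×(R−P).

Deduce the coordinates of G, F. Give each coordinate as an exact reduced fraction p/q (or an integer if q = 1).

F = (7879/8145, -116/2715)
G = (-1424/2715, 2686/905)

1. G_x = -1424/2715  [line -18·x + -17·y + 37118/905 = 0 ∩ |GB|² = 1932704/8145]
2. G_y = 2686/905  [line -18·x + -17·y + 37118/905 = 0 ∩ |GB|² = 1932704/8145]
   → G = (-1424/2715, 2686/905)
3. F_x = 7879/8145  [F is the centroid of △DEG]
4. F_y = -116/2715  [F is the centroid of △DEG]
   → F = (7879/8145, -116/2715)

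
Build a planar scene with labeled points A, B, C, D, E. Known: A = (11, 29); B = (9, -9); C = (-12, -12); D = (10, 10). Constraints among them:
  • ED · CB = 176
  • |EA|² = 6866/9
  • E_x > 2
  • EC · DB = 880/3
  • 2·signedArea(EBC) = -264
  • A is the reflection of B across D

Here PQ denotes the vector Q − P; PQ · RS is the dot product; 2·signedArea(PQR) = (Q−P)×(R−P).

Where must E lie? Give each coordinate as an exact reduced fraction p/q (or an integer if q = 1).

1. E_x = 8/3  [ED · CB = 176 ∩ 2·signedArea(EBC) = -264]
2. E_y = 8/3  [ED · CB = 176 ∩ 2·signedArea(EBC) = -264]
   → E = (8/3, 8/3)

E = (8/3, 8/3)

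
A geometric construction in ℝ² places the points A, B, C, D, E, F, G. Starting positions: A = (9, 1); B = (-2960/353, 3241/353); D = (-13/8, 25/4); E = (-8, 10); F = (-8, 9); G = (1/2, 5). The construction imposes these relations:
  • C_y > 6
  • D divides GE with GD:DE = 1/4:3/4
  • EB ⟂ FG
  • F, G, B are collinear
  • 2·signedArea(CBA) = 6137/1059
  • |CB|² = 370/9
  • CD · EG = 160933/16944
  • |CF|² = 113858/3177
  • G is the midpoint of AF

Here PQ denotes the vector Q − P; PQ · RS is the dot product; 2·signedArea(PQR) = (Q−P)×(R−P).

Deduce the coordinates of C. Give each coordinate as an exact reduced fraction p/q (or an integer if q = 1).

1. C_x = -869/353  [2·signedArea(CBA) = 6137/1059 ∩ CD · EG = 160933/16944]
2. C_y = 7124/1059  [2·signedArea(CBA) = 6137/1059 ∩ CD · EG = 160933/16944]
   → C = (-869/353, 7124/1059)

C = (-869/353, 7124/1059)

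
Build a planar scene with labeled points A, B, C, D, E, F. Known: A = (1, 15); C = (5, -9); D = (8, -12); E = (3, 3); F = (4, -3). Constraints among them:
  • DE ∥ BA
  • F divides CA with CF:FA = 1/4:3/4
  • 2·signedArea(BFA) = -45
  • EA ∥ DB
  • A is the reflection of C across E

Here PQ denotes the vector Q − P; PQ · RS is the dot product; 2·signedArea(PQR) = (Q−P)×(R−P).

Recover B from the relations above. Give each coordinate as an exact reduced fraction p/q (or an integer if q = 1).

B = (6, 0)

1. B_x = 6  [DE ∥ BA ∩ EA ∥ DB]
2. B_y = 0  [DE ∥ BA ∩ EA ∥ DB]
   → B = (6, 0)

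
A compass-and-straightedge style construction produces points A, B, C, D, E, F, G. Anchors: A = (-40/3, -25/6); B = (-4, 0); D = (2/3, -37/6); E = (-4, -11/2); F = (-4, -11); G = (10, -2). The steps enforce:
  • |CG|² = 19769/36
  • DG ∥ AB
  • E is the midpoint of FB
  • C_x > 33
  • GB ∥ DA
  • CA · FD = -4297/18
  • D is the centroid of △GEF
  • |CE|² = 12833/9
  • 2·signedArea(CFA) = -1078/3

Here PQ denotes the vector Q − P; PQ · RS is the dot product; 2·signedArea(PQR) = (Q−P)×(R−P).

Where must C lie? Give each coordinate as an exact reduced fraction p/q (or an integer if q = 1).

1. C_x = 100/3  [2·signedArea(CFA) = -1078/3 ∩ CA · FD = -4297/18]
2. C_y = 1/6  [2·signedArea(CFA) = -1078/3 ∩ CA · FD = -4297/18]
   → C = (100/3, 1/6)

C = (100/3, 1/6)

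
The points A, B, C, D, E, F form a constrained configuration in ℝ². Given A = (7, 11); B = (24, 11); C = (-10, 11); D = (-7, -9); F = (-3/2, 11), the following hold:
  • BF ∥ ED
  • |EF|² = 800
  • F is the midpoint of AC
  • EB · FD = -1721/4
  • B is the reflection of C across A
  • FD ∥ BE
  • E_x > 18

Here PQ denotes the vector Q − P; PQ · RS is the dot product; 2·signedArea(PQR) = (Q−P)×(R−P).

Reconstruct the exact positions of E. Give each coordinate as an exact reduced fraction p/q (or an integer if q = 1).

E = (37/2, -9)

1. E_x = 37/2  [BF ∥ ED ∩ FD ∥ BE]
2. E_y = -9  [BF ∥ ED ∩ FD ∥ BE]
   → E = (37/2, -9)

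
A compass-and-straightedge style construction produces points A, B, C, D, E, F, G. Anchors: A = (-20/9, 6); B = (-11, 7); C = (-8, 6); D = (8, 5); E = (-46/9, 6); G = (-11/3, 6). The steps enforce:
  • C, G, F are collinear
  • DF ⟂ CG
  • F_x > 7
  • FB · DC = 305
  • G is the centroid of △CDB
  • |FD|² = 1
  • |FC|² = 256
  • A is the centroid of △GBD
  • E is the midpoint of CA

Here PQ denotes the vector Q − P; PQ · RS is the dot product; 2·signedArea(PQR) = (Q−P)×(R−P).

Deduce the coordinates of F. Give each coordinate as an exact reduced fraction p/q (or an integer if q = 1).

1. F_x = 8  [C, G, F are collinear ∩ DF ⟂ CG]
2. F_y = 6  [C, G, F are collinear ∩ DF ⟂ CG]
   → F = (8, 6)

F = (8, 6)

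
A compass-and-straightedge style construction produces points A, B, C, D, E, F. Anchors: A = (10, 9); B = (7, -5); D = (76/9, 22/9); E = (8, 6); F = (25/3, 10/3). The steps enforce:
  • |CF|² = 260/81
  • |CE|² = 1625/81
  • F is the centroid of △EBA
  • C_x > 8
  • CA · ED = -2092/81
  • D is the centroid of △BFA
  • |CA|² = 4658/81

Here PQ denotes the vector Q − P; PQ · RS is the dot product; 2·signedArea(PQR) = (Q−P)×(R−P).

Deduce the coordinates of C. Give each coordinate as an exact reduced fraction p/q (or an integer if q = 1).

1. C_x = 77/9  [line -4/9·x + 32/9·y + -140/81 = 0 ∩ |CF|² = 260/81]
2. C_y = 14/9  [line -4/9·x + 32/9·y + -140/81 = 0 ∩ |CF|² = 260/81]
   → C = (77/9, 14/9)

C = (77/9, 14/9)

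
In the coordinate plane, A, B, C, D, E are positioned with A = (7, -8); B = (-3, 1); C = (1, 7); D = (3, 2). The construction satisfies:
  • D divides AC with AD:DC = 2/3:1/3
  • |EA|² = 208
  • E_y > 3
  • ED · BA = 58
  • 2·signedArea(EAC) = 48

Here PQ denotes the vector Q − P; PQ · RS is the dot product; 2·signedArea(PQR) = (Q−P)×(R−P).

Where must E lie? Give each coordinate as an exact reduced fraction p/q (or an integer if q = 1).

1. E_x = -1  [ED · BA = 58 ∩ 2·signedArea(EAC) = 48]
2. E_y = 4  [ED · BA = 58 ∩ 2·signedArea(EAC) = 48]
   → E = (-1, 4)

E = (-1, 4)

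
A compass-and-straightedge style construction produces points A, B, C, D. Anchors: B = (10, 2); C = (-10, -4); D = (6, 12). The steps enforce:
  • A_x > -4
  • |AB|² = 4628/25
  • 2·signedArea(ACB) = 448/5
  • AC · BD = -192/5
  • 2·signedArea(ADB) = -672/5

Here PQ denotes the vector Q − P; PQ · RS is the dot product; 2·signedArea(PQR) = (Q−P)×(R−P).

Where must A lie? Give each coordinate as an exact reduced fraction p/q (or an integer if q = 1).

1. A_x = -18/5  [2·signedArea(ADB) = -672/5 ∩ 2·signedArea(ACB) = 448/5]
2. A_y = 12/5  [2·signedArea(ADB) = -672/5 ∩ 2·signedArea(ACB) = 448/5]
   → A = (-18/5, 12/5)

A = (-18/5, 12/5)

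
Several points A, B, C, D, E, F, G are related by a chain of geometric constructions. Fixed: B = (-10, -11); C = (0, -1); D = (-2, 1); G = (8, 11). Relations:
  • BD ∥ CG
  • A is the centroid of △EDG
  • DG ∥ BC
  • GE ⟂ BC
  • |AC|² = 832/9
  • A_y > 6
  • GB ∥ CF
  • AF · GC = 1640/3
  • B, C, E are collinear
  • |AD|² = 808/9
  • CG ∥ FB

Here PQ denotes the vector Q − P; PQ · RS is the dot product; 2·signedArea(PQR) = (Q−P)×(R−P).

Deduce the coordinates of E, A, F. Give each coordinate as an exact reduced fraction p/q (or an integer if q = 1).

A = (16/3, 7)
E = (10, 9)
F = (-18, -23)

1. E_x = 10  [B, C, E are collinear ∩ GE ⟂ BC]
2. E_y = 9  [B, C, E are collinear ∩ GE ⟂ BC]
   → E = (10, 9)
3. A_x = 16/3  [A is the centroid of △EDG]
4. A_y = 7  [A is the centroid of △EDG]
   → A = (16/3, 7)
5. F_x = -18  [CG ∥ FB ∩ GB ∥ CF]
6. F_y = -23  [CG ∥ FB ∩ GB ∥ CF]
   → F = (-18, -23)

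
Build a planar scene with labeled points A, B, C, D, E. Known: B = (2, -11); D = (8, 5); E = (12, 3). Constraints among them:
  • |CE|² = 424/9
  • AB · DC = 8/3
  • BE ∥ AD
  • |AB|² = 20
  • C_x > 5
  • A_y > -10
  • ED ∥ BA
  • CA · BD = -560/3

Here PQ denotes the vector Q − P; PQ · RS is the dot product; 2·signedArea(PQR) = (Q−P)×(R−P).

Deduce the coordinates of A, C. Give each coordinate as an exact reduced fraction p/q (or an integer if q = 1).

1. A_x = -2  [BE ∥ AD ∩ ED ∥ BA]
2. A_y = -9  [BE ∥ AD ∩ ED ∥ BA]
   → A = (-2, -9)
3. C_x = 6  [CA · BD = -560/3 ∩ AB · DC = 8/3]
4. C_y = -1/3  [CA · BD = -560/3 ∩ AB · DC = 8/3]
   → C = (6, -1/3)

A = (-2, -9)
C = (6, -1/3)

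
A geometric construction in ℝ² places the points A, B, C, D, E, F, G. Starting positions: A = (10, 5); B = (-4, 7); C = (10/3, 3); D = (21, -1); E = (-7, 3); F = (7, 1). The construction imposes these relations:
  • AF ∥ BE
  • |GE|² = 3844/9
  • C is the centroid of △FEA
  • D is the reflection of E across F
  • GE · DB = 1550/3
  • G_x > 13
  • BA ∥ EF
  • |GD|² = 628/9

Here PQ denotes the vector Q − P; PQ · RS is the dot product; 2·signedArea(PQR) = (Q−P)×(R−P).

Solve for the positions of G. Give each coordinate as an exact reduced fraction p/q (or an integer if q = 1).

G = (41/3, 3)

1. G_x = 41/3  [line 25·x + -8·y + -953/3 = 0 ∩ |GD|² = 628/9]
2. G_y = 3  [line 25·x + -8·y + -953/3 = 0 ∩ |GD|² = 628/9]
   → G = (41/3, 3)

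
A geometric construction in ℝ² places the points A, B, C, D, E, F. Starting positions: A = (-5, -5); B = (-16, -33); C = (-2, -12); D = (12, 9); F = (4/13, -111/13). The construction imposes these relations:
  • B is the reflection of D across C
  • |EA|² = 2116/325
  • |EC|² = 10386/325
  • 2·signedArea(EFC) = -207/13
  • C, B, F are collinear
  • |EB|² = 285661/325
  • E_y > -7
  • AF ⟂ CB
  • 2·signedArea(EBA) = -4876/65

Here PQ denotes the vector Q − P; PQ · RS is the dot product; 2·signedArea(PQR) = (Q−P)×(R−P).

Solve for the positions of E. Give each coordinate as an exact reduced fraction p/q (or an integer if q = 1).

E = (-187/65, -417/65)

1. E_x = -187/65  [2·signedArea(EBA) = -4876/65 ∩ 2·signedArea(EFC) = -207/13]
2. E_y = -417/65  [2·signedArea(EBA) = -4876/65 ∩ 2·signedArea(EFC) = -207/13]
   → E = (-187/65, -417/65)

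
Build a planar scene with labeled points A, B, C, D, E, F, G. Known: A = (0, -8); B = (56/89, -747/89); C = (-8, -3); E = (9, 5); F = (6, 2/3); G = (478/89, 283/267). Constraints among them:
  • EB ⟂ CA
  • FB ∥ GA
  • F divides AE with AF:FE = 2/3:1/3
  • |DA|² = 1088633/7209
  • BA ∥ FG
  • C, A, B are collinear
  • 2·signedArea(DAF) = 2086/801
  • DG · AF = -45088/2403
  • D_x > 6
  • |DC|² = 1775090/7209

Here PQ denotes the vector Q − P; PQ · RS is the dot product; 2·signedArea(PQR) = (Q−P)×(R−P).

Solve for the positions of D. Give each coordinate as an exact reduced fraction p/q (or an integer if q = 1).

1. D_x = 1813/267  [DG · AF = -45088/2403 ∩ 2·signedArea(DAF) = 2086/801]
2. D_y = 1796/801  [DG · AF = -45088/2403 ∩ 2·signedArea(DAF) = 2086/801]
   → D = (1813/267, 1796/801)

D = (1813/267, 1796/801)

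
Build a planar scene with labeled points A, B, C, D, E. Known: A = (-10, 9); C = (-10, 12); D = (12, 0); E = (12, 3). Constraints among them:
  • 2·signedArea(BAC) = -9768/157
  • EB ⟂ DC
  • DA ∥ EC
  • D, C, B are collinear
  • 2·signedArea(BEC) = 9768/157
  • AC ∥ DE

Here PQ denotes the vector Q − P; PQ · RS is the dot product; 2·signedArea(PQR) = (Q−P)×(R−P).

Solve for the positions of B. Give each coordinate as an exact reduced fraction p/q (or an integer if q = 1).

B = (1686/157, 108/157)

1. B_x = 1686/157  [D, C, B are collinear ∩ EB ⟂ DC]
2. B_y = 108/157  [D, C, B are collinear ∩ EB ⟂ DC]
   → B = (1686/157, 108/157)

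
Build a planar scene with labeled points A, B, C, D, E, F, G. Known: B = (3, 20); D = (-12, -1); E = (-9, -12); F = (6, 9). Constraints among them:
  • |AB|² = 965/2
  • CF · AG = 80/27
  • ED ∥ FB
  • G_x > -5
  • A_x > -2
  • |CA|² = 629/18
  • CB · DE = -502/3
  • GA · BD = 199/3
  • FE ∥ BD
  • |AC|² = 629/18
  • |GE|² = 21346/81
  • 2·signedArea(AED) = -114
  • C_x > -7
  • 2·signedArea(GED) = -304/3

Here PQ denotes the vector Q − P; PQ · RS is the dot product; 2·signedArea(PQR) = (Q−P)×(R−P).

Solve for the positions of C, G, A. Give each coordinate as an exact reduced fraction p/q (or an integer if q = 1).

1. A_x = -3/2  [line -11·x + -3·y + -21 = 0 ∩ |AB|² = 965/2]
2. A_y = -3/2  [line -11·x + -3·y + -21 = 0 ∩ |AB|² = 965/2]
   → A = (-3/2, -3/2)
3. G_x = -4  [2·signedArea(GED) = -304/3 ∩ GA · BD = 199/3]
4. G_y = 31/9  [2·signedArea(GED) = -304/3 ∩ GA · BD = 199/3]
   → G = (-4, 31/9)
5. C_x = -6  [CF · AG = 80/27 ∩ CB · DE = -502/3]
6. C_y = 7/3  [CF · AG = 80/27 ∩ CB · DE = -502/3]
   → C = (-6, 7/3)

A = (-3/2, -3/2)
C = (-6, 7/3)
G = (-4, 31/9)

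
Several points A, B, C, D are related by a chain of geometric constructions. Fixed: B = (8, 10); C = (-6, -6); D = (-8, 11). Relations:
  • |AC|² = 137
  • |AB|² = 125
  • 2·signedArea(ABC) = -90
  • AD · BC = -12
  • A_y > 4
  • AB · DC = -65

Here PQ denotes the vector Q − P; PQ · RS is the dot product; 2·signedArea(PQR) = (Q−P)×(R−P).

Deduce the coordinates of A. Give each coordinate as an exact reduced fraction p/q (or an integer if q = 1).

1. A_x = -2  [AB · DC = -65 ∩ AD · BC = -12]
2. A_y = 5  [AB · DC = -65 ∩ AD · BC = -12]
   → A = (-2, 5)

A = (-2, 5)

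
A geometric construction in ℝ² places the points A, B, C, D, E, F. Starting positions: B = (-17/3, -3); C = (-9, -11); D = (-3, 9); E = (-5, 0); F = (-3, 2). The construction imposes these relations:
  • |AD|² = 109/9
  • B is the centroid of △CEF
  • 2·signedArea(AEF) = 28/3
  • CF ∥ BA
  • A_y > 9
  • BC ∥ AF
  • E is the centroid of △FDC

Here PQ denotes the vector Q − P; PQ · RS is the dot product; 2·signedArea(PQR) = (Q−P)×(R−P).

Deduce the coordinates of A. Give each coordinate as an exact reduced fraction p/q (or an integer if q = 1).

A = (1/3, 10)

1. A_x = 1/3  [BC ∥ AF ∩ CF ∥ BA]
2. A_y = 10  [BC ∥ AF ∩ CF ∥ BA]
   → A = (1/3, 10)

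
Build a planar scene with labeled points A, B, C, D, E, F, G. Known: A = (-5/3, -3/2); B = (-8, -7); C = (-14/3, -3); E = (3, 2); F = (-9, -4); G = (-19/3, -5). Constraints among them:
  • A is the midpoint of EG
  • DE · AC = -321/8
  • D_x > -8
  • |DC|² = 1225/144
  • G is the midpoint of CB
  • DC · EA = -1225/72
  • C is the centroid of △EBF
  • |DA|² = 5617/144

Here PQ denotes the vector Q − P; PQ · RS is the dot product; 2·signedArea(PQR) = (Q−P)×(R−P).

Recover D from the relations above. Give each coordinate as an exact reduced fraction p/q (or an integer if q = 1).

1. D_x = -7  [DE · AC = -321/8 ∩ DC · EA = -1225/72]
2. D_y = -19/4  [DE · AC = -321/8 ∩ DC · EA = -1225/72]
   → D = (-7, -19/4)

D = (-7, -19/4)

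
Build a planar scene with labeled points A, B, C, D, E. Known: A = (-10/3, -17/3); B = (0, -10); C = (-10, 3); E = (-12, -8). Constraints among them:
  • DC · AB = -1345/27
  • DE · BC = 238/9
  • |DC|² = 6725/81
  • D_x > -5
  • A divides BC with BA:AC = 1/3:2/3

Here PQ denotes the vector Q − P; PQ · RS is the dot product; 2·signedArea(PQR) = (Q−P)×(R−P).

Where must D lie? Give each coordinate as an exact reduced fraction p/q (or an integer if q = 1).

D = (-40/9, -38/9)

1. D_x = -40/9  [line 10·x + -13·y + -94/9 = 0 ∩ |DC|² = 6725/81]
2. D_y = -38/9  [line 10·x + -13·y + -94/9 = 0 ∩ |DC|² = 6725/81]
   → D = (-40/9, -38/9)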